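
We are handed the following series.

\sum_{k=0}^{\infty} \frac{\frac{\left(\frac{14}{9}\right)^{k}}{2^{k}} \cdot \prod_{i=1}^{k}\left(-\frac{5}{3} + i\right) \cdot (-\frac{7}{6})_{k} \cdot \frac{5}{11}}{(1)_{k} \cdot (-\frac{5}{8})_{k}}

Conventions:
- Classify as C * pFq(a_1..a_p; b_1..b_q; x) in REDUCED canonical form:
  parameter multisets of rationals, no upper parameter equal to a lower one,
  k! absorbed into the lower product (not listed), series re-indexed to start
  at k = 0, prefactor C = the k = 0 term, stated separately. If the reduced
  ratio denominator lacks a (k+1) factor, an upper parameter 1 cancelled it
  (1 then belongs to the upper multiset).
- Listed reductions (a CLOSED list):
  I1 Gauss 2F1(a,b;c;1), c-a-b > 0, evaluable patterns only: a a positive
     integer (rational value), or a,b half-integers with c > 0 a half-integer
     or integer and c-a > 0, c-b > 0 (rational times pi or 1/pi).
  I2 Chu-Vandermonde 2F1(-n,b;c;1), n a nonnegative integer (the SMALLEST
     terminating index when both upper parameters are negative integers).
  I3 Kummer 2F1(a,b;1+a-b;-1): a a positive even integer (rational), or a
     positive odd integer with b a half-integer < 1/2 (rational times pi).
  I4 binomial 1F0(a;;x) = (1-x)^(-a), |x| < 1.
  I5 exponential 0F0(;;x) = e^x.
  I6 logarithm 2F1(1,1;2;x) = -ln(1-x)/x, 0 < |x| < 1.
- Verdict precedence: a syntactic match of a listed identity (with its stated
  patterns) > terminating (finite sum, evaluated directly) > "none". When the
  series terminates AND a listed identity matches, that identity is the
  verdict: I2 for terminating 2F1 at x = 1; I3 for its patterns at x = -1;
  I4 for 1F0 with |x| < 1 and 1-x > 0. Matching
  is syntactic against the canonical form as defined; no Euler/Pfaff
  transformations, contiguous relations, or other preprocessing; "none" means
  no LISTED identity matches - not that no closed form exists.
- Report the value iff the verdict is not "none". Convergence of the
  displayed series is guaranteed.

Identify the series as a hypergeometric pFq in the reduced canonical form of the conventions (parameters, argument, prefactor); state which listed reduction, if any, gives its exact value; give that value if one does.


Structural cue: x = \frac{7}{9} and the running product (C = 5/11) telescopes to a rising factorial.
Consecutive-term ratio: r(k) = \frac{7}{9} * (k-\frac{7}{6}) (k-\frac{2}{3}) / [(k-\frac{5}{8}) (k+1)] - poly over poly, x = \frac{7}{9} from leading terms; C = \frac{5}{11} at k = 0.

At argument \frac{7}{9}: a 2F1 with upper {-\frac{7}{6}, -\frac{2}{3}}, lower {-\frac{5}{8}}, scaled by C = \frac{5}{11}. Verdict: none. A 2F1 with upper {-\frac{7}{6}, -\frac{2}{3}} fits none of I1-I6 at x = \frac{7}{9}; the sum runs forever.


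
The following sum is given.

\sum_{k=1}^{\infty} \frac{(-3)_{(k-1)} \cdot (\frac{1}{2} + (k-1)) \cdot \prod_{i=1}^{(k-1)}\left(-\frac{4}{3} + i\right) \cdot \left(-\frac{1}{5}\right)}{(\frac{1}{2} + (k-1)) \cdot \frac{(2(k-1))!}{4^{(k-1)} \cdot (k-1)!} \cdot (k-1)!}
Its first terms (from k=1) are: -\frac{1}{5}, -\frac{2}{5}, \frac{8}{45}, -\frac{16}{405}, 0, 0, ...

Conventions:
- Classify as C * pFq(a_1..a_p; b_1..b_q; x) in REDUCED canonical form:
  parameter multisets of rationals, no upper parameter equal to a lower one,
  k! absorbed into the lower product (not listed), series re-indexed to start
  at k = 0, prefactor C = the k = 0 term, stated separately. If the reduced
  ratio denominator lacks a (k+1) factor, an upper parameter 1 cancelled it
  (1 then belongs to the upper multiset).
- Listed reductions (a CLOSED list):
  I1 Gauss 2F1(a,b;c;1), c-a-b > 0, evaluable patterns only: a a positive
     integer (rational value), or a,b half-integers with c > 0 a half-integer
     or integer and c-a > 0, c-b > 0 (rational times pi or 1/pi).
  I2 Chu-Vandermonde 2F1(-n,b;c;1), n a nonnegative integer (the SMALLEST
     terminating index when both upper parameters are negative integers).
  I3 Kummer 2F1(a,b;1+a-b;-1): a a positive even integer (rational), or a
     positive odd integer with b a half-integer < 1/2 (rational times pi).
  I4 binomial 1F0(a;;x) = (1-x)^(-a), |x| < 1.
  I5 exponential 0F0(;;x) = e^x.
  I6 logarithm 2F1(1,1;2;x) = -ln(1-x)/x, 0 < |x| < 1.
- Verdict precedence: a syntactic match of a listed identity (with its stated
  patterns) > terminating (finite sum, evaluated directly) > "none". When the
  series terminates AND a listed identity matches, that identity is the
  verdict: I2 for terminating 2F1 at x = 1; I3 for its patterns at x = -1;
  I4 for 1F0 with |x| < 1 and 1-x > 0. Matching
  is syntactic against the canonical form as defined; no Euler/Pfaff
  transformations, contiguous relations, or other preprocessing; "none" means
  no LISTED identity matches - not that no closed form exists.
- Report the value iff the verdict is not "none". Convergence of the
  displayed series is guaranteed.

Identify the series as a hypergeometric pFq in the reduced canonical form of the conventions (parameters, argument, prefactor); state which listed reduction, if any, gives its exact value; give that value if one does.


Key observation: t_0 being -\frac{1}{5}, striking the common factor k + 1/2 reduces the term (prefactor -1/5).
Consecutive-term ratio: r(k) = 1 * (k-3) (k-\frac{1}{3}) / [(k+\frac{1}{2}) (k+1)] - rational in k. x = 1; t_0 = -\frac{1}{5}; negate the roots.

This is -\frac{1}{5} * 2F1(-3, -\frac{1}{3}; \frac{1}{2}; 1) in reduced canonical form. Verdict: this is the Chu-Vandermonde identity I2 (terminating 2F1 at x = 1 with n = 3, b = -1/3, c = \frac{1}{2}). Exact value: -\frac{187}{405}.


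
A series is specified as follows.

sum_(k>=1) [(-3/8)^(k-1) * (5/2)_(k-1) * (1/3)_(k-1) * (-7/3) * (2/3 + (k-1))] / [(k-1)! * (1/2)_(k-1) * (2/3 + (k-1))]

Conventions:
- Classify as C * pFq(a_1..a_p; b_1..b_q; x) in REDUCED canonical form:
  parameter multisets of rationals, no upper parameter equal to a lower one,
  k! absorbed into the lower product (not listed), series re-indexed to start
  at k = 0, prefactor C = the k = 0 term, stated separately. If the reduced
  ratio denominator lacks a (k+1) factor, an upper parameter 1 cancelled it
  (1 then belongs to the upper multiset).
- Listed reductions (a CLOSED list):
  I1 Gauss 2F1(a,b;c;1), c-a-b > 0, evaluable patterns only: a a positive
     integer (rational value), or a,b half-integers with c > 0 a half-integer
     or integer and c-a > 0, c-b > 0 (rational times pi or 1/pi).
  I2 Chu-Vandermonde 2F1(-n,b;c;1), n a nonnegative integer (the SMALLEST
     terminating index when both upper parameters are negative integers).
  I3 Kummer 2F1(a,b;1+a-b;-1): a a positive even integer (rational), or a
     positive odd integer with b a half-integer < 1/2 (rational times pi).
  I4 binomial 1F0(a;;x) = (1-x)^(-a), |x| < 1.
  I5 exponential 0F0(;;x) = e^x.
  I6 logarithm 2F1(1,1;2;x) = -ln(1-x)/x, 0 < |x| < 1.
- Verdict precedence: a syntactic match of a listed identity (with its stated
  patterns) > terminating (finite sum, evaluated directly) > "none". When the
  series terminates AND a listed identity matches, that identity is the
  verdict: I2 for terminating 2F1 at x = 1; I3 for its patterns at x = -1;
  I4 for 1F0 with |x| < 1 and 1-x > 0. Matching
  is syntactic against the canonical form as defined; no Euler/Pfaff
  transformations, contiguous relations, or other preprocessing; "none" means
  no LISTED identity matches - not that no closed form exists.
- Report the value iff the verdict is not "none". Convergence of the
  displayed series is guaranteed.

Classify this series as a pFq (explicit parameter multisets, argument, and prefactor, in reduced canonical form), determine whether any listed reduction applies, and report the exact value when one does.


First insight: t_0 = -7/3 here, and k + 2/3 divides numerator and denominator alike; C = -7/3 after cancelling.
Term ratio: r(k) = (-3/8) * (k+1/3) (k+5/2) / [(k+1/2) (k+1)] - poly over poly, x = (-3/8) from leading terms; C = -7/3 at k = 0.

This is -7/3 * 2F1(1/3, 5/2; 1/2; -3/8) in reduced canonical form. Verdict: none. A 2F1 with upper {1/3, 5/2} fits none of I1-I6 at x = -3/8; the sum runs forever.


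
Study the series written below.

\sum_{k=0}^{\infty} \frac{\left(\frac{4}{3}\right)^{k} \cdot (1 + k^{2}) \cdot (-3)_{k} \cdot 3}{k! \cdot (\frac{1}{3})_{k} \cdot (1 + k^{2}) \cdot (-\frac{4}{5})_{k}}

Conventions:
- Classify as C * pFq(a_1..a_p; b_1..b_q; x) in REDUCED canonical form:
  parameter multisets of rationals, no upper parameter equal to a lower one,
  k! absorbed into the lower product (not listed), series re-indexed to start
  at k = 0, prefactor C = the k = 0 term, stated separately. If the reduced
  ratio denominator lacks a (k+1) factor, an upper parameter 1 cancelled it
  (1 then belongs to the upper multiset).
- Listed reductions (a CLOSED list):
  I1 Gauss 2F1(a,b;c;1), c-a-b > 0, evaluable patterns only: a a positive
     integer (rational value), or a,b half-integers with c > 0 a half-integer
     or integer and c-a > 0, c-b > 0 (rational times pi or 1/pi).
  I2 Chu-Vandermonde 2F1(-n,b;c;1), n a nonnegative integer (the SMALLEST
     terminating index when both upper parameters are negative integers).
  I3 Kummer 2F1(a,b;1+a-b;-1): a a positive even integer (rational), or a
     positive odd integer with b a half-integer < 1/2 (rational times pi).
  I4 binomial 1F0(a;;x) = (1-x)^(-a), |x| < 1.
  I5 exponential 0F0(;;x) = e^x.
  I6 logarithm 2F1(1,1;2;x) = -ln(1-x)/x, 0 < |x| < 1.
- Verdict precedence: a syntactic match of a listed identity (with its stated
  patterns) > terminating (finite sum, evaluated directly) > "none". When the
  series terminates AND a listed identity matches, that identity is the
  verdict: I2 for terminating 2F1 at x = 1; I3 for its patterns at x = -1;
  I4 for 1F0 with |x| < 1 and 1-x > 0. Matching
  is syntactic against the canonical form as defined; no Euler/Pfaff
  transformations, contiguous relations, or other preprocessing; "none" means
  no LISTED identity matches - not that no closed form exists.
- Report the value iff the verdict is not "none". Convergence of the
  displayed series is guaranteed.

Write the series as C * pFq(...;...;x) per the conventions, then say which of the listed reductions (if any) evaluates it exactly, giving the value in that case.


x = \frac{4}{3} here; the reduced form reads 1F2, upper {-3}, lower {-\frac{4}{5}, \frac{1}{3}}, C = 3. Verdict: terminating - upper -3 stops the sum at k = 3; the 4 terms are added exactly. Sum: -\frac{989}{7}.

The tell: x = \frac{4}{3} and k^2 + 1 divides numerator and denominator alike; C = 3 after cancelling.
Adjacent-term ratio: r(k) = \frac{4}{3} * (k-3) / [(k-\frac{4}{5}) (k+\frac{1}{3}) (k+1)] - rational in k. x = \frac{4}{3}; t_0 = 3; negate the roots.


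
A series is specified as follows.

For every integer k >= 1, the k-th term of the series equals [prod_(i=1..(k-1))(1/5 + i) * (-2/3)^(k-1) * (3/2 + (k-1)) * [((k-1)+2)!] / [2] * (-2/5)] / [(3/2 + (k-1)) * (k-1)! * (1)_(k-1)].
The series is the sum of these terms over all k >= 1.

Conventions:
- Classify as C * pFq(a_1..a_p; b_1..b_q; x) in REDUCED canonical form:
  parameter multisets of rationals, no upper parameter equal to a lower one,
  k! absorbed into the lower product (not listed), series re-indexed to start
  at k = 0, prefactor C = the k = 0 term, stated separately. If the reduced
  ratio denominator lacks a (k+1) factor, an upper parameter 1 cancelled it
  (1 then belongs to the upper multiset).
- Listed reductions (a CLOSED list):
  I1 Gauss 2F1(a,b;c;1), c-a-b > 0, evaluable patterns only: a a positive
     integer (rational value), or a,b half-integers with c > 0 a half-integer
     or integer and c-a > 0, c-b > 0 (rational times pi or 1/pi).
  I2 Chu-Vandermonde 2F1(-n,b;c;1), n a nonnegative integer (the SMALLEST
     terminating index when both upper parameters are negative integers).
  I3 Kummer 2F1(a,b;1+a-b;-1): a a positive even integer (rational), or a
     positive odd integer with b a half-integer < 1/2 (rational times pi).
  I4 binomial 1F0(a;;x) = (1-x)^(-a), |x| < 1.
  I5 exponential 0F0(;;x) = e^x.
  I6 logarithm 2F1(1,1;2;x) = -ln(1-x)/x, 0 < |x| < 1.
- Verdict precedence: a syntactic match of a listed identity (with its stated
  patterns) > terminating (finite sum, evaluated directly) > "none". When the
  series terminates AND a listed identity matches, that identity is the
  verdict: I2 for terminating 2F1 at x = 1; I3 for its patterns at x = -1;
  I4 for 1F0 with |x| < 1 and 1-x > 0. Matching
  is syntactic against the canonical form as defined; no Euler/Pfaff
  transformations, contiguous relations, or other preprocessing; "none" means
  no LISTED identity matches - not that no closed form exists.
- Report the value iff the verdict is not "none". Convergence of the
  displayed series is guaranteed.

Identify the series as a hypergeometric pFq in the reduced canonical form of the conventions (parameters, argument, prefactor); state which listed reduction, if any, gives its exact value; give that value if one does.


The series (x = -2/3) is 2F1: upper {6/5, 3}, lower {1}, prefactor -2/5. Verdict: none. Every listed pattern misses the 2F1 form at -2/3, upper {6/5, 3}.

The tell: t_0 = -2/5 here, and the running product (C = -2/5, x = -2/3) telescopes to a rising factorial.
Consecutive-term ratio: r(k) = (-2/3) * (k+6/5) (k+3) / [(k+1) (k+1)] ; factor over Q: parameters, x = (-2/3), and C = -2/5.


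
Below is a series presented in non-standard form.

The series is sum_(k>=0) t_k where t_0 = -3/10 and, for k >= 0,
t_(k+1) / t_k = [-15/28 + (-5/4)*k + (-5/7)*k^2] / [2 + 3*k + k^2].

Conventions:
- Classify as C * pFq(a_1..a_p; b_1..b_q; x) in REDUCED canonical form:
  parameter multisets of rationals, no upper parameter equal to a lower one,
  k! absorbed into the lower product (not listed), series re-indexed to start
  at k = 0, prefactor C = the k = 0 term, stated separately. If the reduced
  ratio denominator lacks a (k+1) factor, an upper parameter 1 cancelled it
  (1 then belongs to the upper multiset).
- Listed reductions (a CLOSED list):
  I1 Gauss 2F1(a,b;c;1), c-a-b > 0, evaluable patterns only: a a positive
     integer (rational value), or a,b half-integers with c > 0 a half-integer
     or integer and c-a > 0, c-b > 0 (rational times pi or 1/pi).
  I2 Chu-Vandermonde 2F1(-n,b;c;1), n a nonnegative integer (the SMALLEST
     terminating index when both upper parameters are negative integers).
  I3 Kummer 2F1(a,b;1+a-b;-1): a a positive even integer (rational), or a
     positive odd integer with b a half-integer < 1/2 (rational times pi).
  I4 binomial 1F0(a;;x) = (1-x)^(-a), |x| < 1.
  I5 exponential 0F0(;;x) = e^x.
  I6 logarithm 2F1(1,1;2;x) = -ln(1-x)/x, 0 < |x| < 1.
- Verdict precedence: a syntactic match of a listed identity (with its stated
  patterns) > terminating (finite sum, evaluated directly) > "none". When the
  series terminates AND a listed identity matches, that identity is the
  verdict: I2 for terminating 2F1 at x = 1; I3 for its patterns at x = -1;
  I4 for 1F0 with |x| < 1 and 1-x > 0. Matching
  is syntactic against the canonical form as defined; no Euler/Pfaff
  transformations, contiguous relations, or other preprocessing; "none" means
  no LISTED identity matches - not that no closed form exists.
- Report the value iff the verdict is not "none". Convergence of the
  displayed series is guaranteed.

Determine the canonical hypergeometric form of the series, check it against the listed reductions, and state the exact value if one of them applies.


x = -5/7 here; the reduced form reads 2F1, upper {3/4, 1}, lower {2}, C = -3/10. Verdict: none. Every listed pattern misses the 2F1 form at -5/7, upper {3/4, 1}.

The tell: t_0 = -3/10 here, and roots of the ratio polynomials (C = -3/10) are the negated parameters.
Step ratio: r(k) = (-5/7) * (k+3/4) (k+1) / [(k+2) (k+1)] - rational; roots negated = parameters, x = (-5/7), C = -3/10.


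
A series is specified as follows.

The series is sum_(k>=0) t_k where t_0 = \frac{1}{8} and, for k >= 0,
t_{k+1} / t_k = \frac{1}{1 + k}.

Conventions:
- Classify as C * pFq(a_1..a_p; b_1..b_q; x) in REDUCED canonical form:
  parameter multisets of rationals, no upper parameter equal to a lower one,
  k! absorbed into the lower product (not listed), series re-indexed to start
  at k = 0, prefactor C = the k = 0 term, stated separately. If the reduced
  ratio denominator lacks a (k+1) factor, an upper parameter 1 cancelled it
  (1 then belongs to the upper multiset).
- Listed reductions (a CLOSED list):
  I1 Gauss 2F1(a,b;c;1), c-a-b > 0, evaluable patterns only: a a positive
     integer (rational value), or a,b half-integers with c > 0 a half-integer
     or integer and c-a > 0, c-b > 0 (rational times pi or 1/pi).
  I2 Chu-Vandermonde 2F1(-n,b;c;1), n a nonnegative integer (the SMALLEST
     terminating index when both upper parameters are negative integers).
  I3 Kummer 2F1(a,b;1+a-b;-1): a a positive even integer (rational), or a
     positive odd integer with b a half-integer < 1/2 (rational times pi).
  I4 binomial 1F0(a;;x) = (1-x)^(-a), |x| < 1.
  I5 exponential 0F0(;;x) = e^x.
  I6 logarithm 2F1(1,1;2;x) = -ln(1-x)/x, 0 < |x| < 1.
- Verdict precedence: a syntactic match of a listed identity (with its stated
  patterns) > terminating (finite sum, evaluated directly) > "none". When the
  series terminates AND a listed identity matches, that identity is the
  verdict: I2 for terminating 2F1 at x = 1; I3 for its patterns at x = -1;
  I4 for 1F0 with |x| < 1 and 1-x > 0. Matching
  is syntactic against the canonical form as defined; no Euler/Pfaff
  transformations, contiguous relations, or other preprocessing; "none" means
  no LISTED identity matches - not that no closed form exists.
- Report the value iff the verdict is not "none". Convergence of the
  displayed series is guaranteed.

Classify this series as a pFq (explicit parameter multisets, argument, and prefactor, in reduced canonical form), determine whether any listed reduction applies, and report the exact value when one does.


The series (x = 1) is 0F0: upper {-}, lower {-}, prefactor \frac{1}{8}. Verdict: the I5 exponential reduction matches (the 0F0 exponential series at x = 1). Its exact value is \frac{1}{8} \cdot e^{1}.

Key step: with t_0 = \frac{1}{8}, the expanded ratio factors over Q; C = 1/8, x = 1, roots give parameters.
Term ratio: r(k) = 1 * 1 / [(k+1)] ; factor over Q: parameters, x = 1, and C = \frac{1}{8}.


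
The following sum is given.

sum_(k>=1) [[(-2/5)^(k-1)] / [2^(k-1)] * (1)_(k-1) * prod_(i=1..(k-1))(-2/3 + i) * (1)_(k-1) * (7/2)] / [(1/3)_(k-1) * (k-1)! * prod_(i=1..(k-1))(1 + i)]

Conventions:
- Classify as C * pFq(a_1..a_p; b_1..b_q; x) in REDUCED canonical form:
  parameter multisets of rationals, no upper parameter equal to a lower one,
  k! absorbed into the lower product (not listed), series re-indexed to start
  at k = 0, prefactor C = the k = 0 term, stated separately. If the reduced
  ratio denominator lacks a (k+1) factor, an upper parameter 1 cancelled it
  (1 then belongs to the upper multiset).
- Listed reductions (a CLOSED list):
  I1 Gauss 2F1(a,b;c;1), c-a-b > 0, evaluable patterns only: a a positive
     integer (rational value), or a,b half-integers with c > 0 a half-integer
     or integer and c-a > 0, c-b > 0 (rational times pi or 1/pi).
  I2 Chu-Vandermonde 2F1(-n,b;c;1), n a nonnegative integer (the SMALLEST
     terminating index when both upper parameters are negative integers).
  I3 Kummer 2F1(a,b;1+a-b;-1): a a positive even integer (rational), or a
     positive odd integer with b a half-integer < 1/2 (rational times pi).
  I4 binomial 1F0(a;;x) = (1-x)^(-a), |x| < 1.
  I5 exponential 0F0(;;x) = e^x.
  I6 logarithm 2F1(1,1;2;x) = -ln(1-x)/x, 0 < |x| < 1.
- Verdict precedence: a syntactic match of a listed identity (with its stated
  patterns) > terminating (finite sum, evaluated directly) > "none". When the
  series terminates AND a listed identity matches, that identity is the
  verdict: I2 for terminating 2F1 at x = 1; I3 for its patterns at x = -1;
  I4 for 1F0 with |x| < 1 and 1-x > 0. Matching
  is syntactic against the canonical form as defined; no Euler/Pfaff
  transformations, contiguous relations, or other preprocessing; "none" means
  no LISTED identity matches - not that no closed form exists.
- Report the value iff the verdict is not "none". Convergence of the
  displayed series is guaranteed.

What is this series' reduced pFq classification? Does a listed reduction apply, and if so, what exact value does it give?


At argument -1/5: a 2F1 with upper {1, 1}, lower {2}, scaled by C = 7/2. Verdict: logarithm (I6) fires (the logarithm: parameters (1,1;2), x = -1/5). Exact value: (35/2) * ln(6/5).

First insight: from the first term 7/2: the running product (C = 7/2) telescopes to a rising factorial.
Ratio: r(k) = (-1/5) * (k+1) (k+1) / [(k+2) (k+1)] ; factor over Q: parameters, x = (-1/5), and C = 7/2.


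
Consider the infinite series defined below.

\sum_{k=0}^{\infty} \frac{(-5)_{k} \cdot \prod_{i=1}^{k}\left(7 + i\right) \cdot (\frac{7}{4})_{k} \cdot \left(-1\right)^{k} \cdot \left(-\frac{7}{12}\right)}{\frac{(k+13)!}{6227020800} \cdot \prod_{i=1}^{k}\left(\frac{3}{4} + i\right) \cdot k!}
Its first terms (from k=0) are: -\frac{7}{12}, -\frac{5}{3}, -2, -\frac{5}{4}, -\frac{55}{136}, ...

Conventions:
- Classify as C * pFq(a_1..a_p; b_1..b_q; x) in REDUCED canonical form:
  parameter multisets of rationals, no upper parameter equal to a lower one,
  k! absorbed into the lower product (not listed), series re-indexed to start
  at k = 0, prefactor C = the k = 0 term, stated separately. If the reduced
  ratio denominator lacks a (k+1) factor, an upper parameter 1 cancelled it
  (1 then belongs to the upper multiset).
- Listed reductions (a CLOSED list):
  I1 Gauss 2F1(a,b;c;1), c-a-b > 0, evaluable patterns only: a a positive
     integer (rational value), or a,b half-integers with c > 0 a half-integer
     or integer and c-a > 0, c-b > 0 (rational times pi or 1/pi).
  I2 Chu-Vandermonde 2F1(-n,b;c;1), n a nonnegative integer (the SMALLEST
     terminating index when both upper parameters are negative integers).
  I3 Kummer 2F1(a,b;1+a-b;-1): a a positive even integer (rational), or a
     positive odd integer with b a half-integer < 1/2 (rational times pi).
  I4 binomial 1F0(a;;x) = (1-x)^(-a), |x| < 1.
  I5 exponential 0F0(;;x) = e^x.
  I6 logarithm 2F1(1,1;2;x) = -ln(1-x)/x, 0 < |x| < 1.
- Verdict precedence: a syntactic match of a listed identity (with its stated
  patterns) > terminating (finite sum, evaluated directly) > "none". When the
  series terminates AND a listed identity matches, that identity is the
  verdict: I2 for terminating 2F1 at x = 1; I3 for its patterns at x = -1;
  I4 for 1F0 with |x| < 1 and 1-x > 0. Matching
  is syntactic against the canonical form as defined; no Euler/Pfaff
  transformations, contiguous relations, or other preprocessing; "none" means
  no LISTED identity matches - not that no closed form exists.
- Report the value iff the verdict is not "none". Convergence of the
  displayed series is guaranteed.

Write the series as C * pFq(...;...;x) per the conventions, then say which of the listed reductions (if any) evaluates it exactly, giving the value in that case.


At argument -1: a 2F1 with upper {-5, 8}, lower {14}, scaled by C = -\frac{7}{12}. Verdict: Kummer (I3) fires (x = -1; c = 14 equals 1+a-b for upper {-5, 8}: listed pattern). Exact value: -\frac{143}{24}.

Key observation: t_0 = -\frac{7}{12} here, and the denominator's factorial ratio (C = -7/12) is a lower Pochhammer.
Adjacent-term ratio: r(k) = -1 * (k-5) (k+8) / [(k+14) (k+1)] ; factor over Q: parameters, x = -1, and C = -\frac{7}{12}.


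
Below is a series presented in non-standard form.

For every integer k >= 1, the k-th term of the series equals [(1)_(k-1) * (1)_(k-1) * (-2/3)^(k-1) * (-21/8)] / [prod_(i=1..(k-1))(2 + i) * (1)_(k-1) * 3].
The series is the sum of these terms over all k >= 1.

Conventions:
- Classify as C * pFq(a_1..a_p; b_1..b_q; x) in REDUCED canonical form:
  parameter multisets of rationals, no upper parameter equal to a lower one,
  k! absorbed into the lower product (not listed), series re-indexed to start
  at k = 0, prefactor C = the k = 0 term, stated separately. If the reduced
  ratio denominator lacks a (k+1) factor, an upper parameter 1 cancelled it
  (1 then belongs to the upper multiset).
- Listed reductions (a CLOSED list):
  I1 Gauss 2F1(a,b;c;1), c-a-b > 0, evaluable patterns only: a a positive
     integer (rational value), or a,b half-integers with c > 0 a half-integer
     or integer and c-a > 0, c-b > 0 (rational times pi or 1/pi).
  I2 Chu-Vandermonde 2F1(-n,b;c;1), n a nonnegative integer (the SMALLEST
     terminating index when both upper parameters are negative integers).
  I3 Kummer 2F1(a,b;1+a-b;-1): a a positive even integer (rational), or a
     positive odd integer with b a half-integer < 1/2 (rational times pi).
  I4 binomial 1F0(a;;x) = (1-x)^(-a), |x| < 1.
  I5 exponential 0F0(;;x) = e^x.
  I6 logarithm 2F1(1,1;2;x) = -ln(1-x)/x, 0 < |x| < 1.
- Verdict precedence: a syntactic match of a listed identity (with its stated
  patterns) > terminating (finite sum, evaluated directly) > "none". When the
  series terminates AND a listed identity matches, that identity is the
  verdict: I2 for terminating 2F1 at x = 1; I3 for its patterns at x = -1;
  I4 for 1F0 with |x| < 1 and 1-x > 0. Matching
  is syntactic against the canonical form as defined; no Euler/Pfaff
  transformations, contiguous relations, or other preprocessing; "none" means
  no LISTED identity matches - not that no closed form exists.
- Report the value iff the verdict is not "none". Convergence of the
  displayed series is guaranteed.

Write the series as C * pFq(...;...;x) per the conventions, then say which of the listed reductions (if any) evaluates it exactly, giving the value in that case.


Prefactor -7/8, argument -2/3: 2F1 with upper {1, 1} over lower {3}. Verdict: none here - no I1-I6 shape fits x = -2/3 with lower {3}.

The tell: with t_0 = -7/8, the constant factors (C = -7/8, x = -2/3) combine into one prefactor.
Step ratio: r(k) = (-2/3) * (k+1) (k+1) / [(k+3) (k+1)] - rational in k, leading ratio (-2/3); with t_0 = -7/8, classification follows.


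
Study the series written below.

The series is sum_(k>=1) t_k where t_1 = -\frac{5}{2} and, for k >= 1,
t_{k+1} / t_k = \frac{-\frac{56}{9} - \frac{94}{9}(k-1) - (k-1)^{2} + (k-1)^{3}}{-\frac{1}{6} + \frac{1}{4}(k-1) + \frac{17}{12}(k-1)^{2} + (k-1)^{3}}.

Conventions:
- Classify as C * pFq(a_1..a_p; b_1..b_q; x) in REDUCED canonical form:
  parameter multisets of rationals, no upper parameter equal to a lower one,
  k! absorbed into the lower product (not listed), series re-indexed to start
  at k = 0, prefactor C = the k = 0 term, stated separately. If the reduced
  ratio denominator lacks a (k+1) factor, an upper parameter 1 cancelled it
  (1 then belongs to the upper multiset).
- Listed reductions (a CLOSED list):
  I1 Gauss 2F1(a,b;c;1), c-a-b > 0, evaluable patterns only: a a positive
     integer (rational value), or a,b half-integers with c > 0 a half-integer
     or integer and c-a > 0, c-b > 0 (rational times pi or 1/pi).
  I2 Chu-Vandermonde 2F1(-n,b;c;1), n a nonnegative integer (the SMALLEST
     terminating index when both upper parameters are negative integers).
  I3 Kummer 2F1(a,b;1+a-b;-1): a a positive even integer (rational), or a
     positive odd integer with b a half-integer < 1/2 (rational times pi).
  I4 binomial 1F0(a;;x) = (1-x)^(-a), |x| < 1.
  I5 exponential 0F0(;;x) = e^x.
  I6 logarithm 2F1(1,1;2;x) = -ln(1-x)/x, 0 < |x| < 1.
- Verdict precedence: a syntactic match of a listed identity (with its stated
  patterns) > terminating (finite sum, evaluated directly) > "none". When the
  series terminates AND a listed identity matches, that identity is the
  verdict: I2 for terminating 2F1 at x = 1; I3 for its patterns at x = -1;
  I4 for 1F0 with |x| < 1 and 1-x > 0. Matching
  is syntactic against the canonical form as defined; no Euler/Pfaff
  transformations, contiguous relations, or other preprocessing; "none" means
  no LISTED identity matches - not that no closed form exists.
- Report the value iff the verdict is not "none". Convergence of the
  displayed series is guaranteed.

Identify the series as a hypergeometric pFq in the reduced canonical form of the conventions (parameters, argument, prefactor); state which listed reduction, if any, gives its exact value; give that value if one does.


x = 1 here; the reduced form reads 2F1, upper {-4, \frac{7}{3}}, lower {-\frac{1}{4}}, C = -\frac{5}{2}. Verdict: the Chu-Vandermonde identity I2 applies (terminating 2F1 at x = 1 with n = 4, b = 7/3, c = -\frac{1}{4}). Exact value: -\frac{14725}{5346}.

Key step: with t_0 = -\frac{5}{2}, cancel k + 2/3 from the displayed ratio first; then prefactor -5/2.
Ratio: r(k) = 1 * (k-4) (k+\frac{7}{3}) / [(k-\frac{1}{4}) (k+1)] - rational; roots negated = parameters, x = 1, C = -\frac{5}{2}.


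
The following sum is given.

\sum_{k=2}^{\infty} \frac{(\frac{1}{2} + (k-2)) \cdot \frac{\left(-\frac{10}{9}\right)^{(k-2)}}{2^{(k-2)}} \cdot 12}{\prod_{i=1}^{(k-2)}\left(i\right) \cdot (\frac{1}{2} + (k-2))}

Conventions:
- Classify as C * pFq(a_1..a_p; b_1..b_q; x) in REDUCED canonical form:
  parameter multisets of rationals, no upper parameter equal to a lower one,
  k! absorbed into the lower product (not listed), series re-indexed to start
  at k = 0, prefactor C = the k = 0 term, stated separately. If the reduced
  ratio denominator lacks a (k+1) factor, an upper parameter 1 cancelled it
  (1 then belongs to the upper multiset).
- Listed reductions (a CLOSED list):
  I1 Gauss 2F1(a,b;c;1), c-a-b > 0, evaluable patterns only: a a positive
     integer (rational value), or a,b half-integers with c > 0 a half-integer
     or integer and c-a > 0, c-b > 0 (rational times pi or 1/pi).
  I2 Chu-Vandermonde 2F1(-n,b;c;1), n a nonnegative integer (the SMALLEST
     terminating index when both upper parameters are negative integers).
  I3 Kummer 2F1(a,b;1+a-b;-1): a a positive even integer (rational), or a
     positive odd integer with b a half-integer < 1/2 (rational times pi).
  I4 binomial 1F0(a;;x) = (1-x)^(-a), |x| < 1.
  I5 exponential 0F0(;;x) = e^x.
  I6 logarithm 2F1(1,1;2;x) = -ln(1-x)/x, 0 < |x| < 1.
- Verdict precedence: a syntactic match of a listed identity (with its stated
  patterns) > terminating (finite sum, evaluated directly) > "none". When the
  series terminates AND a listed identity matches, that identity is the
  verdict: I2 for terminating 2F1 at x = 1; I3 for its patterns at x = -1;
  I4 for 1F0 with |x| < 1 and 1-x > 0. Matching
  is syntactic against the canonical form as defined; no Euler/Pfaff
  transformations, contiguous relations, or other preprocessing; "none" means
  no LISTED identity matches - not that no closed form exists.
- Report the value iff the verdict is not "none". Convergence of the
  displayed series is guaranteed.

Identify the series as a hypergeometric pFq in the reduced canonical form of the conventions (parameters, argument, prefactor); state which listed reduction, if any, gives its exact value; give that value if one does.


First insight: t_0 being 12, the product of the first k integers (C = 12, x = -5/9) is k!.
Adjacent-term ratio: r(k) = -\frac{5}{9} * 1 / [(k+1)] - rational in k, leading ratio -\frac{5}{9}; with t_0 = 12, classification follows.

Prefactor 12, argument -\frac{5}{9}: 0F0 with upper {-} over lower {-}. Verdict (x = -\frac{5}{9}): the I5 exponential reduction applies (the 0F0 exponential series at x = -\frac{5}{9}). Sum: 12 \cdot e^{-\frac{5}{9}}.


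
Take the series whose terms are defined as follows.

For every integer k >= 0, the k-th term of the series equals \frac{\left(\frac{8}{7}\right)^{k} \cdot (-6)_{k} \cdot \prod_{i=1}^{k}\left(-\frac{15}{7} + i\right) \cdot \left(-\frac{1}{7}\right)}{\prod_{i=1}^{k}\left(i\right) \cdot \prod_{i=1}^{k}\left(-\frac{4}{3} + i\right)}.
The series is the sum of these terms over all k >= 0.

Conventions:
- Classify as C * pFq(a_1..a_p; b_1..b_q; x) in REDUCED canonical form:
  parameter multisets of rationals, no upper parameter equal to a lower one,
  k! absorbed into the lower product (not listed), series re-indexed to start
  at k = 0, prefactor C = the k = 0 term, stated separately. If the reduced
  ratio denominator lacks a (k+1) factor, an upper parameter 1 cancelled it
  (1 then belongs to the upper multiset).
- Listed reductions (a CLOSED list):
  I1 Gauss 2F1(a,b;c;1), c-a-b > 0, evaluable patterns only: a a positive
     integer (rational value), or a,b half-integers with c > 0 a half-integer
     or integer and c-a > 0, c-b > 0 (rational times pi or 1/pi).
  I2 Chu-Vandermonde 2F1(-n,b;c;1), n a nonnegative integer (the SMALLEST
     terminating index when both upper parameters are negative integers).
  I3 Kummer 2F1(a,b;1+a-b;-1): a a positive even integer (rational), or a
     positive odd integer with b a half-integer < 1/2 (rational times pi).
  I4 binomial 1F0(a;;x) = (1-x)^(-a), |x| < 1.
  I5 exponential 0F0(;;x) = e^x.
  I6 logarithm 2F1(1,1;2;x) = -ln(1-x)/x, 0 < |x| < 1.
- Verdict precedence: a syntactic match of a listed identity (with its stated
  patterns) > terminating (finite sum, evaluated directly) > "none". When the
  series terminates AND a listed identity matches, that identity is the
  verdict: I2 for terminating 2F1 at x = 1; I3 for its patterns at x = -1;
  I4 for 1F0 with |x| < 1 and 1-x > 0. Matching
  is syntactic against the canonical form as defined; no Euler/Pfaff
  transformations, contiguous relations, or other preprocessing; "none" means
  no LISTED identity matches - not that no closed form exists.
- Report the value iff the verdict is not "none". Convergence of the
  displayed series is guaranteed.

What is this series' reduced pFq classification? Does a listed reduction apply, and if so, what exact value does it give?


The tell: t_0 = -\frac{1}{7} here, and the product of the first k integers (C = -1/7, x = 8/7) is k!.
Step ratio: r(k) = \frac{8}{7} * (k-6) (k-\frac{8}{7}) / [(k-\frac{1}{3}) (k+1)] - rational in k. x = \frac{8}{7}; t_0 = -\frac{1}{7}; negate the roots.

x = \frac{8}{7} here; the reduced form reads 2F1, upper {-6, -\frac{8}{7}}, lower {-\frac{1}{3}}, C = -\frac{1}{7}. Verdict: terminating - no listed pattern fits, but -6 in the upper list cuts the series at k = 6; direct evaluation. Sum: \frac{32332128594835}{7460453801339}.


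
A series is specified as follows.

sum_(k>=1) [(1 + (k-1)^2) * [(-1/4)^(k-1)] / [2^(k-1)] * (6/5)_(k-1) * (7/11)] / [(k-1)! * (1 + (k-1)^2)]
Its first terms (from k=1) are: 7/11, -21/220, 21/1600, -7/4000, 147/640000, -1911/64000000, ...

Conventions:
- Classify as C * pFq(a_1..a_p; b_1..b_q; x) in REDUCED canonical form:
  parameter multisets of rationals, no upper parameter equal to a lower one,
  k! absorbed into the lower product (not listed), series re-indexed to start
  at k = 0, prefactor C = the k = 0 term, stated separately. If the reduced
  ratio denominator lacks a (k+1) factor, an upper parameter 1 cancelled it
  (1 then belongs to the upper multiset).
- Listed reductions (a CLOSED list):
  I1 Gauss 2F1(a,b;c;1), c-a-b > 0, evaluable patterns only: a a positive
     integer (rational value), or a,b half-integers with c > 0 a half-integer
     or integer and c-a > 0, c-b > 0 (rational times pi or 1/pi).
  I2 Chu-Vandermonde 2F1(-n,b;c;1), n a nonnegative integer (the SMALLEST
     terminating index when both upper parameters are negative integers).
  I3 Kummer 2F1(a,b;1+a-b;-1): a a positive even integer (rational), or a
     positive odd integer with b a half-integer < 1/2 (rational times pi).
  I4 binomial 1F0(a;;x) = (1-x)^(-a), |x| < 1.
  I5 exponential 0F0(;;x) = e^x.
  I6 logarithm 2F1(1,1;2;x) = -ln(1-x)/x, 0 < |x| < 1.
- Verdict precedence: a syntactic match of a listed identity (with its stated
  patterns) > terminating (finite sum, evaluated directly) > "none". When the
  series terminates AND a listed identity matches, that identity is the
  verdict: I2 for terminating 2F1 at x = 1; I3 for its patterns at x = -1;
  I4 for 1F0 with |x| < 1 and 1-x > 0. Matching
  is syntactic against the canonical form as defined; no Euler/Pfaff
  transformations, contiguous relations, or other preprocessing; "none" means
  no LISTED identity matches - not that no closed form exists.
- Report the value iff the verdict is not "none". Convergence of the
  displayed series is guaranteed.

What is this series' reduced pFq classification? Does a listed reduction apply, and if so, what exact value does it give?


Canonical form: C = 7/11 times 1F0 with upper {6/5}, lower {-}, x = -1/8. Verdict: binomial (I4) fires (the 1F0 binomial series: exponent -6/5, x = -1/8). Its exact value is (7/11) * (9/8)^(-6/5).

The tell: t_0 being 7/11, the two k-th powers (C = 7/11) combine into one argument.
Step ratio: r(k) = (-1/8) * (k+6/5) / [(k+1)] - rational; roots negated = parameters, x = (-1/8), C = 7/11.


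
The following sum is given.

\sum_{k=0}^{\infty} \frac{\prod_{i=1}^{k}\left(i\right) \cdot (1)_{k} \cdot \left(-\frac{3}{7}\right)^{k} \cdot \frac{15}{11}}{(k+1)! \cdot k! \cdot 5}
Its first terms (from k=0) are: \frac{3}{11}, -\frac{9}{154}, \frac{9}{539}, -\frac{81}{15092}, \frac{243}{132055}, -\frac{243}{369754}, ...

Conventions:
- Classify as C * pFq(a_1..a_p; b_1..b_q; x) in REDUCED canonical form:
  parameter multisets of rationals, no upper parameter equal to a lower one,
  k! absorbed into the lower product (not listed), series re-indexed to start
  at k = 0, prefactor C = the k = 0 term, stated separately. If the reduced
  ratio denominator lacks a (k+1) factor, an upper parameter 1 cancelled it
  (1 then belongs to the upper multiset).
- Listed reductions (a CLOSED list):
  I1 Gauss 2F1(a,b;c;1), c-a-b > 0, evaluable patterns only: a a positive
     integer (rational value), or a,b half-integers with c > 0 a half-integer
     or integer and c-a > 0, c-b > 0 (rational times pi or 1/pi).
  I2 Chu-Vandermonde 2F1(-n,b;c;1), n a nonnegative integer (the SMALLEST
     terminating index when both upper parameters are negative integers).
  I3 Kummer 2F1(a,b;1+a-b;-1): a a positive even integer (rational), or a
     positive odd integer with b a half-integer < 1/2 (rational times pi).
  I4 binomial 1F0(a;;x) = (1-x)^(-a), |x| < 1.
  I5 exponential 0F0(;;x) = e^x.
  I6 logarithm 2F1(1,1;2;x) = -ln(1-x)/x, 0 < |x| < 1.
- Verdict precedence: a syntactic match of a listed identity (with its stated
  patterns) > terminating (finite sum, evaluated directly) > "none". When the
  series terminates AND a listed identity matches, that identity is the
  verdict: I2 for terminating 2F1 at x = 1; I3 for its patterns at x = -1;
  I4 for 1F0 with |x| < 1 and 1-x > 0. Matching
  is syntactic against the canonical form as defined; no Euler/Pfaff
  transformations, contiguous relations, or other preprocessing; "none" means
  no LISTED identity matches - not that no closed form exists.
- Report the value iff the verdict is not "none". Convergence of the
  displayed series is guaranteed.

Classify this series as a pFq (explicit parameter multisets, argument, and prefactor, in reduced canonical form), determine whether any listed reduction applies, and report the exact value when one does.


First insight: t_0 being \frac{3}{11}, the denominator's factorial ratio (prefactor 3/11) is a lower Pochhammer.
Term ratio: r(k) = -\frac{3}{7} * (k+1) (k+1) / [(k+2) (k+1)] - rational in k. x = -\frac{3}{7}; t_0 = \frac{3}{11}; negate the roots.

Prefactor \frac{3}{11}, argument -\frac{3}{7}: 2F1 with upper {1, 1} over lower {2}. Verdict: the logarithmic series (I6) matches (the logarithm: parameters (1,1;2), x = -\frac{3}{7}). Its exact value is \frac{7}{11} \cdot \ln\left(\frac{10}{7}\right).


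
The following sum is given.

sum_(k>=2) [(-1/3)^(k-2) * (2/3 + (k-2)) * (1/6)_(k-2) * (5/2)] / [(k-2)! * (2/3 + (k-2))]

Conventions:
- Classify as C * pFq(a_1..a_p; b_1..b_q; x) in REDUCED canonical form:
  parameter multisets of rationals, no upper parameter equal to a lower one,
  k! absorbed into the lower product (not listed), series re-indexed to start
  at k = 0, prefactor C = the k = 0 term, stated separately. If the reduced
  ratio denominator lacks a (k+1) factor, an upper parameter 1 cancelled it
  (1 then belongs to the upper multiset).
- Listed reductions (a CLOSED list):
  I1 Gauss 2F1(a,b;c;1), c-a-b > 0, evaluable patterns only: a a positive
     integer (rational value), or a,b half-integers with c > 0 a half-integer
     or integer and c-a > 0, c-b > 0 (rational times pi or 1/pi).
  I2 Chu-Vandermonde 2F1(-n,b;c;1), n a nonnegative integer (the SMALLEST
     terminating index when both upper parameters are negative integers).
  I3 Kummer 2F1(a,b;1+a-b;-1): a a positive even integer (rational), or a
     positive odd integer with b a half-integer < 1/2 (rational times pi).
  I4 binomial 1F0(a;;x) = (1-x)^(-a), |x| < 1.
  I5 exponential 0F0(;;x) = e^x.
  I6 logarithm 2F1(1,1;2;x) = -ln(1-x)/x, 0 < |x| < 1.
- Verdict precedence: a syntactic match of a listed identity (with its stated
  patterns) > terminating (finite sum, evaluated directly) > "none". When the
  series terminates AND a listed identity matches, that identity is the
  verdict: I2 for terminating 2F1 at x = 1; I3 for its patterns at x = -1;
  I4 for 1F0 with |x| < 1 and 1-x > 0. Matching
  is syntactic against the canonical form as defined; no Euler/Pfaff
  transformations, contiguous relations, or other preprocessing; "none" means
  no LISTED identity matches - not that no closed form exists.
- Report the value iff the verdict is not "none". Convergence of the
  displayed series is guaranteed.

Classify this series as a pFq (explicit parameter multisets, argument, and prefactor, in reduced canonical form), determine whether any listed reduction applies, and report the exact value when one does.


The series (x = -1/3) is 1F0: upper {1/6}, lower {-}, prefactor 5/2. Verdict: binomial (I4) fires (the 1F0 binomial series: exponent -1/6, x = -1/3). Sum: (5/2) * (4/3)^(-1/6).

Key step: t_0 being 5/2, k + 2/3 divides numerator and denominator alike; prefactor 5/2 after cancelling.
Step ratio: r(k) = (-1/3) * (k+1/6) / [(k+1)] - rational in k, leading ratio (-1/3); with t_0 = 5/2, classification follows.
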